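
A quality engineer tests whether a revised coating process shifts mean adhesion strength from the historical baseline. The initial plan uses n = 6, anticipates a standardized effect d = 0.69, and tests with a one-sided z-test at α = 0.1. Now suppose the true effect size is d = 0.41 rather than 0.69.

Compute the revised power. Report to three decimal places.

Power ≈ 0.391

With d = 0.41: δ = d·√n = 0.41 × √6 = 1.0043. Critical value z_{0.1} = 1.282.
Revised power = Φ(δ − 1.282) = Φ(-0.277) = 0.3908.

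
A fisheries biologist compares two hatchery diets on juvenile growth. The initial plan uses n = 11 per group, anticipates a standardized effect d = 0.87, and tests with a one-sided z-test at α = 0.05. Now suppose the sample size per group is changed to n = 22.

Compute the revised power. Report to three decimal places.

Power ≈ 0.893

With n = 22 per group: δ = d·√(n/2) = 0.87 × √(22/2) = 2.8855. Critical value z_{0.05} = 1.645.
Revised power = P(Z > 1.645 − δ) = Φ(1.241) = 0.8926.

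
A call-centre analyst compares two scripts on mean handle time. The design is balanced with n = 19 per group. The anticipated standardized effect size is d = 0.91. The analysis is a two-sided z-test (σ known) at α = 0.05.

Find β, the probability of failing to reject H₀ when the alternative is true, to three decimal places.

β ≈ 0.199

Noncentrality parameter: δ = d·√(n/2) = 0.91 × √(19/2) = 2.8048
Two-sided α = 0.05 → critical value z_{0.025} = 1.960.
Power = Φ(δ − 1.960) + Φ(−δ − 1.960) = Φ(0.845) + Φ(-4.765) = 0.8009 + 0.0000 = 0.8009.
Type II error: β = 1 − power = 1 − 0.8009 = 0.1991.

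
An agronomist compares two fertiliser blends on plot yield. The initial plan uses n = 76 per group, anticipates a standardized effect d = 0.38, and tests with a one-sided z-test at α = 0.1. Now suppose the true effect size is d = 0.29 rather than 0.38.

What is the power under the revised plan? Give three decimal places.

Power ≈ 0.694

With d = 0.29: δ = d·√(n/2) = 0.29 × √(76/2) = 1.7877. Critical value z_{0.1} = 1.282.
Revised power = Φ(δ − 1.282) = Φ(0.506) = 0.6936.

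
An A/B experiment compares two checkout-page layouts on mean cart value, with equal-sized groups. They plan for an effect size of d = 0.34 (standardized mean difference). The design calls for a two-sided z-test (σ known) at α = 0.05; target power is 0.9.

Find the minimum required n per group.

n = 182 per group

Set Φ(δ − 1.960) = 0.9; then δ − 1.960 = Φ⁻¹(0.9) = 1.282, giving δ = 3.242.
(The Φ(−δ − z_{α/2}) term is vanishingly small for δ > 0 and is dropped in the standard sample-size formula.)
δ = d·√(n/2) ⇒ n = 2(δ/d)² = 2 × (3.242 / 0.34)² = 181.79.
Round up to the next whole unit.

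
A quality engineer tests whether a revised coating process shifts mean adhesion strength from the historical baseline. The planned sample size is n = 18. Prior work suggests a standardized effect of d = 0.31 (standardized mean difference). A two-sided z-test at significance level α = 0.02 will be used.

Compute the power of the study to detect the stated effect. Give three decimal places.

Power ≈ 0.156

Noncentrality parameter: δ = d·√n = 0.31 × √18 = 1.3152
Critical value for a two-sided test at α = 0.02: z_{α/2} = 2.326.
Power = Φ(δ − 2.326) + Φ(−δ − 2.326) = Φ(-1.011) + Φ(-3.642) = 0.1560 + 0.0001 = 0.1561.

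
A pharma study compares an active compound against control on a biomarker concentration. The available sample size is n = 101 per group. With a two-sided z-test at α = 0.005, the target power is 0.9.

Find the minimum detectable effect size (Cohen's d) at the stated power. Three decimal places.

Required noncentrality: δ = z_{0.0025} + z_{0.10} = 2.807 + 1.282 = 4.089.
(Lower-tail contribution to power is negligible for δ > 0.)
δ = d·√(n/2) ⇒ d = δ/√(n/2) = 4.089/√(101/2) = 0.5753.

d ≈ 0.575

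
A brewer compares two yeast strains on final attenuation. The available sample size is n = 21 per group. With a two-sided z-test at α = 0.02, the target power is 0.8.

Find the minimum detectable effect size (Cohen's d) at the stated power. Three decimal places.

d ≈ 0.978

Need Φ(δ − 2.326) = 0.8, so δ = 2.326 + 0.842 = 3.168.
(Lower-tail contribution to power is negligible for δ > 0.)
δ = d·√(n/2) ⇒ d = δ/√(n/2) = 3.168/√(21/2) = 0.9777.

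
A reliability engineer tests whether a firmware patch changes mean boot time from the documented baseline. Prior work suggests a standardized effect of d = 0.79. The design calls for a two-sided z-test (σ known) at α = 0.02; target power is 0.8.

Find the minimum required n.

For power 0.8 need Φ(δ − z_{0.01}) = 0.8, so δ = z_{0.01} + z_{0.20} = 2.326 + 0.842 = 3.168.
(Ignoring the negligible lower-tail rejection probability gives the usual closed-form inversion.)
δ = d·√n ⇒ n = (δ/d)² = (3.168 / 0.79)² = 16.08.
Rounding up, n = 17.

n = 17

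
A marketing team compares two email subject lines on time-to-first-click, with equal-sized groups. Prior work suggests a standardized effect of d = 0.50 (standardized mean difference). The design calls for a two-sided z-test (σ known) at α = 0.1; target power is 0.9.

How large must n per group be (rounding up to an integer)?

n = 69 per group

Set Φ(δ − 1.645) = 0.9; then δ − 1.645 = Φ⁻¹(0.9) = 1.282, giving δ = 2.926.
(For δ > 0 the lower-tail rejection region contributes negligibly to power, so the one-term inversion is standard.)
δ = d·√(n/2) ⇒ n = 2(δ/d)² = 2 × (2.926 / 0.50)² = 68.51.
Rounding up, n = 69 per group.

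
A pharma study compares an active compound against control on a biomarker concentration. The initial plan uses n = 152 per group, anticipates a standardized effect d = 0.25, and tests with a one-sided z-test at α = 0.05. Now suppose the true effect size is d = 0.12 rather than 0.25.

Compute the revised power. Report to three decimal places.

Power ≈ 0.275

With d = 0.12: δ = d·√(n/2) = 0.12 × √(152/2) = 1.0461. Critical value z_{0.05} = 1.645.
Revised power = Φ(δ − 1.645) = Φ(-0.599) = 0.2747.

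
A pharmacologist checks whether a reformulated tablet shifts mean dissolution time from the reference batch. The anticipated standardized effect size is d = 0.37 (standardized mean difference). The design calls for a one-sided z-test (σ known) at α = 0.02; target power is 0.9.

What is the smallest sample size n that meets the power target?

For power 0.9 need Φ(δ − z_{0.02}) = 0.9, so δ = z_{0.02} + z_{0.10} = 2.054 + 1.282 = 3.335.
δ = d·√n ⇒ n = (δ/d)² = (3.335 / 0.37)² = 81.26.
Rounding up, n = 82.

n = 82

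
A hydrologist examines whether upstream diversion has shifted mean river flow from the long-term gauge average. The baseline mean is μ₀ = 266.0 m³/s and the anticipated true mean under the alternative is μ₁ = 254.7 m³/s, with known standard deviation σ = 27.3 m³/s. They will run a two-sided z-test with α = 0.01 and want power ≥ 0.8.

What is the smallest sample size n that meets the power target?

n = 69

Standardized effect: d = |μ₁ − μ₀| / σ = |254.7 − 266.0| / 27.3 = 0.4139
For power 0.8 need Φ(δ − z_{0.005}) = 0.8, so δ = z_{0.005} + z_{0.20} = 2.576 + 0.842 = 3.417.
(The Φ(−δ − z_{α/2}) term is vanishingly small for δ > 0 and is dropped in the standard sample-size formula.)
δ = d·√n ⇒ n = (δ/d)² = (3.417 / 0.4139)² = 68.17.
Rounding up, n = 69.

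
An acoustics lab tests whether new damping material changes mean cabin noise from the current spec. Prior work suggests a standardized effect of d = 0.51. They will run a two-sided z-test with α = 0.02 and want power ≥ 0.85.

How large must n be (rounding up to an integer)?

Set Φ(δ − 2.326) = 0.85; then δ − 2.326 = Φ⁻¹(0.85) = 1.036, giving δ = 3.363.
(Ignoring the negligible lower-tail rejection probability gives the usual closed-form inversion.)
δ = d·√n ⇒ n = (δ/d)² = (3.363 / 0.51)² = 43.48.
Round up to the next whole unit.

n = 44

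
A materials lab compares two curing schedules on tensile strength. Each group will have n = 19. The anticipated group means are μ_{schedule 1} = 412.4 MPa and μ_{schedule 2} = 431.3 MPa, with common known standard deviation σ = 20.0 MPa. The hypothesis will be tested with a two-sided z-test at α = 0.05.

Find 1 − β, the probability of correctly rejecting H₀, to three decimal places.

Standardized effect: d = |μ_{schedule 1} − μ_{schedule 2}| / σ = |412.4 − 431.3| / 20.0 = 0.9450
Noncentrality parameter: δ = d·√(n/2) = 0.9450 × √(19/2) = 2.9127
Critical value for a two-sided test at α = 0.05: z_{α/2} = 1.960.
Power = Φ(δ − 1.960) + Φ(−δ − 1.960) = Φ(0.953) + Φ(-4.873) = 0.8296 + 0.0000 = 0.8296.

Power ≈ 0.830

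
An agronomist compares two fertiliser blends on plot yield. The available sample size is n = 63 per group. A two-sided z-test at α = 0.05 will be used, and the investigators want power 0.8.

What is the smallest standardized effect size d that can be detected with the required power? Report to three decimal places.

Need Φ(δ − 1.960) = 0.8, so δ = 1.960 + 0.842 = 2.802.
(The second rejection-region term Φ(−δ − z_{α/2}) is negligible and dropped.)
δ = d·√(n/2) ⇒ d = δ/√(n/2) = 2.802/√(63/2) = 0.4992.

d ≈ 0.499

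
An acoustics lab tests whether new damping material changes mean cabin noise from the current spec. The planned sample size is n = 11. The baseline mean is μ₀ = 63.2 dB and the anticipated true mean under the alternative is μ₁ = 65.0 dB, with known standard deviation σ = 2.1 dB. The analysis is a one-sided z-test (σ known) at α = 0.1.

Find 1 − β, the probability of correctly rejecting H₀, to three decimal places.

Standardized effect: d = |μ₁ − μ₀| / σ = |65.0 − 63.2| / 2.1 = 0.8571
Noncentrality parameter: δ = d·√n = 0.8571 × √11 = 2.8428
Critical value for a one-sided test at α = 0.1: z_α = 1.282.
Power = P(Z > 1.282 − δ) = Φ(1.561) = 0.9408.

Power ≈ 0.941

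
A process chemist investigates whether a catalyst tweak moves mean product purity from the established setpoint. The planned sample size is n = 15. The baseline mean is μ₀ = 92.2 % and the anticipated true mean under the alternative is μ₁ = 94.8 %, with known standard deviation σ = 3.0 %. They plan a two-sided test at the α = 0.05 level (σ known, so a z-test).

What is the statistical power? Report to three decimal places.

Power ≈ 0.919

Standardized effect: d = |μ₁ − μ₀| / σ = |94.8 − 92.2| / 3.0 = 0.8667
Noncentrality parameter: δ = d·√n = 0.8667 × √15 = 3.3566
Two-sided α = 0.05 → critical value z_{0.025} = 1.960.
Power = Φ(δ − 1.960) + Φ(−δ − 1.960) = Φ(1.397) + Φ(-5.317) = 0.9187 + 0.0000 = 0.9187.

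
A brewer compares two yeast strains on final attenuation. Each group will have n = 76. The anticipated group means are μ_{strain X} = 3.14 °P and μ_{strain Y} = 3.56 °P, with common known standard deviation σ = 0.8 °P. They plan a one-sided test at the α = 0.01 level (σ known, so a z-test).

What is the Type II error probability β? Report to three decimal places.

Standardized effect: d = |μ_{strain X} − μ_{strain Y}| / σ = |3.14 − 3.56| / 0.8 = 0.5250
Noncentrality parameter: δ = d·√(n/2) = 0.5250 × √(76/2) = 3.2363
Critical value for a one-sided test at α = 0.01: z_α = 2.326.
Power = Φ(δ − 2.326) = Φ(0.910) = 0.8186.
Type II error: β = 1 − power = 1 − 0.8186 = 0.1814.

β ≈ 0.181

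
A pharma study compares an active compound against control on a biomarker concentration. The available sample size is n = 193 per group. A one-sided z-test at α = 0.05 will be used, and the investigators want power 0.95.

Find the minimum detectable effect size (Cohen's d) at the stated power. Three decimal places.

d ≈ 0.335

Required noncentrality: δ = z_{0.05} + z_{0.05} = 1.645 + 1.645 = 3.290.
δ = d·√(n/2) ⇒ d = δ/√(n/2) = 3.290/√(193/2) = 0.3349.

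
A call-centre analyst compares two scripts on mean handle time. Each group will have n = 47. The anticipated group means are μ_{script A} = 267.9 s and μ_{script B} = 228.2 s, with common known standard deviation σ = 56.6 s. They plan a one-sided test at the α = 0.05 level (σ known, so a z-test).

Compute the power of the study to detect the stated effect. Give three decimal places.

Power ≈ 0.960

Standardized effect: d = |μ_{script A} − μ_{script B}| / σ = |267.9 − 228.2| / 56.6 = 0.7014
Noncentrality parameter: δ = d·√(n/2) = 0.7014 × √(47/2) = 3.4002
Critical value for a one-sided test at α = 0.05: z_α = 1.645.
Power = P(Z > 1.645 − δ) = Φ(1.755) = 0.9604.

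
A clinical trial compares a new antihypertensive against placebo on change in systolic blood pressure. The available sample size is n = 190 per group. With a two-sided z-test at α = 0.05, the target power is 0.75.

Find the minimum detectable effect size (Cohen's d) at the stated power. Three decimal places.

d ≈ 0.270

Need Φ(δ − 1.960) = 0.75, so δ = 1.960 + 0.674 = 2.634.
(The second rejection-region term Φ(−δ − z_{α/2}) is negligible and dropped.)
δ = d·√(n/2) ⇒ d = δ/√(n/2) = 2.634/√(190/2) = 0.2703.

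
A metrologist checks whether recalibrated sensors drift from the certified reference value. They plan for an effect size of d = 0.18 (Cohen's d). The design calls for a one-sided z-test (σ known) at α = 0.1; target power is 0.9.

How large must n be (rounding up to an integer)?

n = 203

For power 0.9 need Φ(δ − z_{0.1}) = 0.9, so δ = z_{0.1} + z_{0.10} = 1.282 + 1.282 = 2.563.
δ = d·√n ⇒ n = (δ/d)² = (2.563 / 0.18)² = 202.76.
Rounding up, n = 203.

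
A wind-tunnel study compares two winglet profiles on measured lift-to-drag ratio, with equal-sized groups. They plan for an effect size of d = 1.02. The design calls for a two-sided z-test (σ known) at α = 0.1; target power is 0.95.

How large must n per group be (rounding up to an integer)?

For power 0.95 need Φ(δ − z_{0.05}) = 0.95, so δ = z_{0.05} + z_{0.05} = 1.645 + 1.645 = 3.290.
(The Φ(−δ − z_{α/2}) term is vanishingly small for δ > 0 and is dropped in the standard sample-size formula.)
δ = d·√(n/2) ⇒ n = 2(δ/d)² = 2 × (3.290 / 1.02)² = 20.80.
Round up to the next whole unit.

n = 21 per group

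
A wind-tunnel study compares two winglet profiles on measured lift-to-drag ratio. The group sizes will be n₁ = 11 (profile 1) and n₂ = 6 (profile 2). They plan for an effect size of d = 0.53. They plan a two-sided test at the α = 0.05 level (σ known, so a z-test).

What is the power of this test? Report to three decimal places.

Power ≈ 0.181

Noncentrality parameter: δ = d / √(1/n₁ + 1/n₂) = 0.53 / √(1/11 + 1/6) = 1.0443
Two-sided α = 0.05 → critical value z_{0.025} = 1.960.
Power = Φ(δ − 1.960) + Φ(−δ − 1.960) = Φ(-0.916) + Φ(-3.004) = 0.1799 + 0.0013 = 0.1813.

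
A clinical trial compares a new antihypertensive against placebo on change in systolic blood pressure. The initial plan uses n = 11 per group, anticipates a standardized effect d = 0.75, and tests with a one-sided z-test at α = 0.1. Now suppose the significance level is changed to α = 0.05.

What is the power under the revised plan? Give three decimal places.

δ = d·√(n/2) = 0.75 × √(11/2) = 1.7589 (unchanged). New critical value: z_{0.05} = 1.645.
Revised power = P(Z > 1.645 − δ) = Φ(0.114) = 0.5454.

Power ≈ 0.545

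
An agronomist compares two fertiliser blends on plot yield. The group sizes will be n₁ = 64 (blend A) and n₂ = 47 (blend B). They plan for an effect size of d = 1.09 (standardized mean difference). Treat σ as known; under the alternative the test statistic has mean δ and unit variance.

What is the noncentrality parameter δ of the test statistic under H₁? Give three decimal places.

δ = d / √(1/n₁ + 1/n₂) = 1.09 / √(1/64 + 1/47) = 5.6742

δ ≈ 5.674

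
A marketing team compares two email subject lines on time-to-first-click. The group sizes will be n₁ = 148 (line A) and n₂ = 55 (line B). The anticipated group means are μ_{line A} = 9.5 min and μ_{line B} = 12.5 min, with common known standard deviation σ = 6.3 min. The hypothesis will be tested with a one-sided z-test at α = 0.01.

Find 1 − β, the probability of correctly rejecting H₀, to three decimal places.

Power ≈ 0.755

Standardized effect: d = |μ_{line A} − μ_{line B}| / σ = |9.5 − 12.5| / 6.3 = 0.4762
Noncentrality parameter: δ = d / √(1/n₁ + 1/n₂) = 0.4762 / √(1/148 + 1/55) = 3.0154
One-sided α = 0.01 → critical value z_{0.01} = 2.326.
Power = Φ(δ − 2.326) = Φ(0.689) = 0.7546.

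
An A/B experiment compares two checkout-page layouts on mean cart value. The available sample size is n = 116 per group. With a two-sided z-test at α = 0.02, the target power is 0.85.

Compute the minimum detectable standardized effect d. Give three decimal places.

Need Φ(δ − 2.326) = 0.85, so δ = 2.326 + 1.036 = 3.363.
(Lower-tail contribution to power is negligible for δ > 0.)
δ = d·√(n/2) ⇒ d = δ/√(n/2) = 3.363/√(116/2) = 0.4416.

d ≈ 0.442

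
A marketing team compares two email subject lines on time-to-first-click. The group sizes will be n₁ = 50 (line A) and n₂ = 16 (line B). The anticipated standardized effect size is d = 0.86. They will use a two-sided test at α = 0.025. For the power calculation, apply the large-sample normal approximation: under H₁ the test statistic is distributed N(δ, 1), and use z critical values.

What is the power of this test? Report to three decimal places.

Power ≈ 0.774

Noncentrality parameter: δ = d / √(1/n₁ + 1/n₂) = 0.86 / √(1/50 + 1/16) = 2.9941
Two-sided α = 0.025 → critical value z_{0.0125} = 2.241.
Power = Φ(δ − 2.241) + Φ(−δ − 2.241) = Φ(0.753) + Φ(-5.236) = 0.7742 + 0.0000 = 0.7742.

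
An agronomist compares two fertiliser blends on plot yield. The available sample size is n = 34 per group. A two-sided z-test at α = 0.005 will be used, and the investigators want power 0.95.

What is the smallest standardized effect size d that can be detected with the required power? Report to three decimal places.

Required noncentrality: δ = z_{0.0025} + z_{0.05} = 2.807 + 1.645 = 4.452.
(The second rejection-region term Φ(−δ − z_{α/2}) is negligible and dropped.)
δ = d·√(n/2) ⇒ d = δ/√(n/2) = 4.452/√(34/2) = 1.0797.

d ≈ 1.080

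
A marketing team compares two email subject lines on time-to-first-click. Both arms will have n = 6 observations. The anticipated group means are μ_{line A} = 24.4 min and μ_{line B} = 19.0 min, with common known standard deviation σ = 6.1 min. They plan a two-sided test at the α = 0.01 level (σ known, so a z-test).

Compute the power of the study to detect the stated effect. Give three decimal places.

Power ≈ 0.149

Standardized effect: d = |μ_{line A} − μ_{line B}| / σ = |24.4 − 19.0| / 6.1 = 0.8852
Noncentrality parameter: δ = d·√(n/2) = 0.8852 × √(6/2) = 1.5333
Two-sided α = 0.01 → critical value z_{0.005} = 2.576.
Power = Φ(δ − 2.576) + Φ(−δ − 2.576) = Φ(-1.043) + Φ(-4.109) = 0.1486 + 0.0000 = 0.1486.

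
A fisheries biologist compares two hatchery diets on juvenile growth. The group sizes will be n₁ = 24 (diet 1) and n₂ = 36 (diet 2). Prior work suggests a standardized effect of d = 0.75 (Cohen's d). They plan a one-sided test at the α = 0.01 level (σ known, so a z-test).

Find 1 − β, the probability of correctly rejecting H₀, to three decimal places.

Noncentrality parameter: δ = d / √(1/n₁ + 1/n₂) = 0.75 / √(1/24 + 1/36) = 2.8460
Critical value for a one-sided test at α = 0.01: z_α = 2.326.
Power = Φ(δ − 2.326) = Φ(0.520) = 0.6984.

Power ≈ 0.698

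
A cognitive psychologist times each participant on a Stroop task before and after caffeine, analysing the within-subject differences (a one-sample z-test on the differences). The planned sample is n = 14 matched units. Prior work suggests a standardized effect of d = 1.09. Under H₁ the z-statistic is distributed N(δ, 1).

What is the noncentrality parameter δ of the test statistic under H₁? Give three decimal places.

δ ≈ 4.078

The noncentrality parameter scales effect size by the design's sample-size factor: δ = d·√n = 1.09 × √14 = 4.0784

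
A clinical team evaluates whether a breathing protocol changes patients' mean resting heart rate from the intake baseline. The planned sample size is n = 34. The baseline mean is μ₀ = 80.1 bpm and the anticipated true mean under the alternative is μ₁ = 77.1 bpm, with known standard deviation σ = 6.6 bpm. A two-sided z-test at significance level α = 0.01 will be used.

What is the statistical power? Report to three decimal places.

Standardized effect: d = |μ₁ − μ₀| / σ = |77.1 − 80.1| / 6.6 = 0.4545
Noncentrality parameter: δ = d·√n = 0.4545 × √34 = 2.6504
Critical value for a two-sided test at α = 0.01: z_{α/2} = 2.576.
Power = Φ(δ − 2.576) + Φ(−δ − 2.576) = Φ(0.075) + Φ(-5.226) = 0.5297 + 0.0000 = 0.5297.

Power ≈ 0.530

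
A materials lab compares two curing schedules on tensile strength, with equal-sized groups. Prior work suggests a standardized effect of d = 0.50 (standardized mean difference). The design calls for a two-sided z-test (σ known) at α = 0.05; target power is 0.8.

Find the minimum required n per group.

n = 63 per group

For power 0.8 need Φ(δ − z_{0.025}) = 0.8, so δ = z_{0.025} + z_{0.20} = 1.960 + 0.842 = 2.802.
(Ignoring the negligible lower-tail rejection probability gives the usual closed-form inversion.)
δ = d·√(n/2) ⇒ n = 2(δ/d)² = 2 × (2.802 / 0.50)² = 62.79.
Round up to the next whole unit.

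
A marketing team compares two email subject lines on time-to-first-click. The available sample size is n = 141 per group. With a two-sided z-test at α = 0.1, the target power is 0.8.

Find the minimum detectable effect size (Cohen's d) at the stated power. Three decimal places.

Need Φ(δ − 1.645) = 0.8, so δ = 1.645 + 0.842 = 2.486.
(The second rejection-region term Φ(−δ − z_{α/2}) is negligible and dropped.)
δ = d·√(n/2) ⇒ d = δ/√(n/2) = 2.486/√(141/2) = 0.2961.

d ≈ 0.296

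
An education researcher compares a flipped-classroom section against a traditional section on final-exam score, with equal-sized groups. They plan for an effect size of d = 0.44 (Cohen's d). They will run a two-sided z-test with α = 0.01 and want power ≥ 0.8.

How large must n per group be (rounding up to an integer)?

n = 121 per group

Set Φ(δ − 2.576) = 0.8; then δ − 2.576 = Φ⁻¹(0.8) = 0.842, giving δ = 3.417.
(The Φ(−δ − z_{α/2}) term is vanishingly small for δ > 0 and is dropped in the standard sample-size formula.)
δ = d·√(n/2) ⇒ n = 2(δ/d)² = 2 × (3.417 / 0.44)² = 120.65.
Rounding up, n = 121 per group.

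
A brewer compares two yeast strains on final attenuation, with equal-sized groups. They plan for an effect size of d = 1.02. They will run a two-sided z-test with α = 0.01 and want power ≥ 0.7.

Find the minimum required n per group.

Set Φ(δ − 2.576) = 0.7; then δ − 2.576 = Φ⁻¹(0.7) = 0.524, giving δ = 3.100.
(The Φ(−δ − z_{α/2}) term is vanishingly small for δ > 0 and is dropped in the standard sample-size formula.)
δ = d·√(n/2) ⇒ n = 2(δ/d)² = 2 × (3.100 / 1.02)² = 18.48.
Round up to the next whole unit.

n = 19 per group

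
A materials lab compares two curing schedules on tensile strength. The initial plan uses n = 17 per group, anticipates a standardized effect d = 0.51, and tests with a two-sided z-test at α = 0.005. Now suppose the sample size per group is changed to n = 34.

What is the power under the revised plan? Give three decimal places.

Power ≈ 0.241

With n = 34 per group: δ = d·√(n/2) = 0.51 × √(34/2) = 2.1028. Critical value z_{0.0025} = 2.807.
Revised power = Φ(δ − 2.807) + Φ(−δ − 2.807) = Φ(-0.704) + Φ(-4.910) = 0.2406 + 0.0000 = 0.2406.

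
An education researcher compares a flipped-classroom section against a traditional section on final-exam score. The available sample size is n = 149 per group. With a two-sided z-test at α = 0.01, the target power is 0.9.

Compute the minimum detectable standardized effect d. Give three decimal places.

d ≈ 0.447

Need Φ(δ − 2.576) = 0.9, so δ = 2.576 + 1.282 = 3.857.
(The second rejection-region term Φ(−δ − z_{α/2}) is negligible and dropped.)
δ = d·√(n/2) ⇒ d = δ/√(n/2) = 3.857/√(149/2) = 0.4469.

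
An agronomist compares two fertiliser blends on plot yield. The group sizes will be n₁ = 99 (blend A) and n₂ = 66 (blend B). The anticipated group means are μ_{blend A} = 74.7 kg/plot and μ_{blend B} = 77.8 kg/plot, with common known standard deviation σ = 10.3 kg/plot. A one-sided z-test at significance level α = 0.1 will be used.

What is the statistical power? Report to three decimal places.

Standardized effect: d = |μ_{blend A} − μ_{blend B}| / σ = |74.7 − 77.8| / 10.3 = 0.3010
Noncentrality parameter: δ = d / √(1/n₁ + 1/n₂) = 0.3010 / √(1/99 + 1/66) = 1.8940
Critical value for a one-sided test at α = 0.1: z_α = 1.282.
Power = P(Z > 1.282 − δ) = Φ(0.612) = 0.7299.

Power ≈ 0.730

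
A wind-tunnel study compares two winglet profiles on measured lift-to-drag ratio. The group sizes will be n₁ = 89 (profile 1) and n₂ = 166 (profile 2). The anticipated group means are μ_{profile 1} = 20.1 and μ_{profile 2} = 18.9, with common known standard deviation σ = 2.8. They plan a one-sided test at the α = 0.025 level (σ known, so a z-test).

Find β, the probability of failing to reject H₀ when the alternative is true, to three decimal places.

Standardized effect: d = |μ_{profile 1} − μ_{profile 2}| / σ = |20.1 − 18.9| / 2.8 = 0.4286
Noncentrality parameter: δ = d / √(1/n₁ + 1/n₂) = 0.4286 / √(1/89 + 1/166) = 3.2621
Critical value for a one-sided test at α = 0.025: z_α = 1.960.
Power = P(Z > 1.960 − δ) = Φ(1.302) = 0.9036.
Type II error: β = 1 − power = 1 − 0.9036 = 0.0964.

β ≈ 0.096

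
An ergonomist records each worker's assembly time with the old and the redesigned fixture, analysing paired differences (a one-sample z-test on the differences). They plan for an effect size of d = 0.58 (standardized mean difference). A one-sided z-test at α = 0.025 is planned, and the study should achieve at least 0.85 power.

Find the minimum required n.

For power 0.85 need Φ(δ − z_{0.025}) = 0.85, so δ = z_{0.025} + z_{0.15} = 1.960 + 1.036 = 2.996.
δ = d·√n ⇒ n = (δ/d)² = (2.996 / 0.58)² = 26.69.
Round up to the next whole unit.

n = 27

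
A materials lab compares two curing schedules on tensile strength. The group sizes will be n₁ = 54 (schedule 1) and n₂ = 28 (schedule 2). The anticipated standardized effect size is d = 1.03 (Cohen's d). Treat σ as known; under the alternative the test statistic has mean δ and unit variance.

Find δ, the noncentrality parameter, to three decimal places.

δ ≈ 4.423

The noncentrality parameter scales effect size by the design's sample-size factor: δ = d / √(1/n₁ + 1/n₂) = 1.03 / √(1/54 + 1/28) = 4.4229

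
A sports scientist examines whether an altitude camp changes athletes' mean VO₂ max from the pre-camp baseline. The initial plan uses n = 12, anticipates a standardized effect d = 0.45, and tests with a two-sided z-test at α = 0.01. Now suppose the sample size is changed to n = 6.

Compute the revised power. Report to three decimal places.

Power ≈ 0.070

With n = 6: δ = d·√n = 0.45 × √6 = 1.1023. Critical value z_{0.005} = 2.576.
Revised power = Φ(δ − 2.576) + Φ(−δ − 2.576) = Φ(-1.474) + Φ(-3.678) = 0.0703 + 0.0001 = 0.0704.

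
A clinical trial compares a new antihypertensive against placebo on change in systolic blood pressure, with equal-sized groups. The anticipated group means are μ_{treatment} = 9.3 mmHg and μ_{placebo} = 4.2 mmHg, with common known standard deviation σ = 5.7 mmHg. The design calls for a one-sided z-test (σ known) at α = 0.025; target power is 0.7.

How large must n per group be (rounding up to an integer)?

n = 16 per group

Standardized effect: d = |μ_{treatment} − μ_{placebo}| / σ = |9.3 − 4.2| / 5.7 = 0.8947
Set Φ(δ − 1.960) = 0.7; then δ − 1.960 = Φ⁻¹(0.7) = 0.524, giving δ = 2.484.
δ = d·√(n/2) ⇒ n = 2(δ/d)² = 2 × (2.484 / 0.8947)² = 15.42.
Rounding up, n = 16 per group.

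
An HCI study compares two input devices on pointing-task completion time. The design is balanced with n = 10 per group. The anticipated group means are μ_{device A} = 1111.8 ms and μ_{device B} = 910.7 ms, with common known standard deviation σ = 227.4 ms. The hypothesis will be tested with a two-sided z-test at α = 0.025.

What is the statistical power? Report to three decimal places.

Standardized effect: d = |μ_{device A} − μ_{device B}| / σ = |1111.8 − 910.7| / 227.4 = 0.8843
Noncentrality parameter: δ = d·√(n/2) = 0.8843 × √(10/2) = 1.9775
Critical value for a two-sided test at α = 0.025: z_{α/2} = 2.241.
Power = Φ(δ − 2.241) + Φ(−δ − 2.241) = Φ(-0.264) + Φ(-4.219) = 0.3959 + 0.0000 = 0.3959.

Power ≈ 0.396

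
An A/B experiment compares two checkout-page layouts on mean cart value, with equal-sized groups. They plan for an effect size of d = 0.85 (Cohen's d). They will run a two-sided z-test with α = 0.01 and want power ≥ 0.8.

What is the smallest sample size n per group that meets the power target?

Set Φ(δ − 2.576) = 0.8; then δ − 2.576 = Φ⁻¹(0.8) = 0.842, giving δ = 3.417.
(For δ > 0 the lower-tail rejection region contributes negligibly to power, so the one-term inversion is standard.)
δ = d·√(n/2) ⇒ n = 2(δ/d)² = 2 × (3.417 / 0.85)² = 32.33.
Rounding up, n = 33 per group.

n = 33 per group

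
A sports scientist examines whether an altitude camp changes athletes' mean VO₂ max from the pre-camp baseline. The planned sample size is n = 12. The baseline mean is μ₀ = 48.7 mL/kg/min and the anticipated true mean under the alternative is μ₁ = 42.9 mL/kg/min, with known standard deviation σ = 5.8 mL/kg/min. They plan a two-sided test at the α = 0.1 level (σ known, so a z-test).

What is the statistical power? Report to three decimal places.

Standardized effect: d = |μ₁ − μ₀| / σ = |42.9 − 48.7| / 5.8 = 1.0000
Noncentrality parameter: δ = d·√n = 1.0000 × √12 = 3.4641
Two-sided α = 0.1 → critical value z_{0.05} = 1.645.
Power = Φ(δ − 1.645) + Φ(−δ − 1.645) = Φ(1.819) + Φ(-5.109) = 0.9656 + 0.0000 = 0.9656.

Power ≈ 0.966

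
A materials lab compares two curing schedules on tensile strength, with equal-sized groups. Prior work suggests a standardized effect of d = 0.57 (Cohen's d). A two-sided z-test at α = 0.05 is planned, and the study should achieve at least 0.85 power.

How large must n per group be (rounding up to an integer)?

n = 56 per group

For power 0.85 need Φ(δ − z_{0.025}) = 0.85, so δ = z_{0.025} + z_{0.15} = 1.960 + 1.036 = 2.996.
(The Φ(−δ − z_{α/2}) term is vanishingly small for δ > 0 and is dropped in the standard sample-size formula.)
δ = d·√(n/2) ⇒ n = 2(δ/d)² = 2 × (2.996 / 0.57)² = 55.27.
Round up to the next whole unit.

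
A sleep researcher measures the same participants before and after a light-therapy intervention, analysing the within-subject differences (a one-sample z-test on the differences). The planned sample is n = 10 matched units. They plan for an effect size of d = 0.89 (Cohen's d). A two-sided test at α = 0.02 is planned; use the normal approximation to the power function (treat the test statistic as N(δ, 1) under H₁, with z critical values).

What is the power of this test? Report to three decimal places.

Power ≈ 0.687

Noncentrality parameter: δ = d·√n = 0.89 × √10 = 2.8144
Critical value for a two-sided test at α = 0.02: z_{α/2} = 2.326.
Power = Φ(δ − 2.326) + Φ(−δ − 2.326) = Φ(0.488) + Φ(-5.141) = 0.6873 + 0.0000 = 0.6873.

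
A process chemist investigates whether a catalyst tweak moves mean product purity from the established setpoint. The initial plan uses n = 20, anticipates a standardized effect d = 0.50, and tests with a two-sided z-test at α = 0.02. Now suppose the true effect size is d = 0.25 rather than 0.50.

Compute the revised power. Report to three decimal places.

With d = 0.25: δ = d·√n = 0.25 × √20 = 1.1180. Critical value z_{0.01} = 2.326.
Revised power = Φ(δ − 2.326) + Φ(−δ − 2.326) = Φ(-1.208) + Φ(-3.444) = 0.1135 + 0.0003 = 0.1137.

Power ≈ 0.114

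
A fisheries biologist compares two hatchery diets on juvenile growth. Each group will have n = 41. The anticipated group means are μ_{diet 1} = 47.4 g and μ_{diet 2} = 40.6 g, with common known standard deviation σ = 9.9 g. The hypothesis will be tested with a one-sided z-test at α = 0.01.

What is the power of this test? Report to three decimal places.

Standardized effect: d = |μ_{diet 1} − μ_{diet 2}| / σ = |47.4 − 40.6| / 9.9 = 0.6869
Noncentrality parameter: δ = d·√(n/2) = 0.6869 × √(41/2) = 3.1099
One-sided α = 0.01 → critical value z_{0.01} = 2.326.
Power = Φ(δ − 2.326) = Φ(0.784) = 0.7834.

Power ≈ 0.783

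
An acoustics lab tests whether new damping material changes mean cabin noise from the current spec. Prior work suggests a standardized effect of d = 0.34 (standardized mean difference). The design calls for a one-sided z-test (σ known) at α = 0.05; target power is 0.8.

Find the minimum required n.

n = 54

Set Φ(δ − 1.645) = 0.8; then δ − 1.645 = Φ⁻¹(0.8) = 0.842, giving δ = 2.486.
δ = d·√n ⇒ n = (δ/d)² = (2.486 / 0.34)² = 53.48.
Rounding up, n = 54.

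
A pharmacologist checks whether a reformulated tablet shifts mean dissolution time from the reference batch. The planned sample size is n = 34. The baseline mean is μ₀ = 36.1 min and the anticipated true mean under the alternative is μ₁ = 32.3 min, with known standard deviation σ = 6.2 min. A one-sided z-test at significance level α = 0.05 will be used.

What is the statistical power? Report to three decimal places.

Standardized effect: d = |μ₁ − μ₀| / σ = |32.3 − 36.1| / 6.2 = 0.6129
Noncentrality parameter: δ = d·√n = 0.6129 × √34 = 3.5738
Critical value for a one-sided test at α = 0.05: z_α = 1.645.
Power = P(Z > 1.645 − δ) = Φ(1.929) = 0.9731.

Power ≈ 0.973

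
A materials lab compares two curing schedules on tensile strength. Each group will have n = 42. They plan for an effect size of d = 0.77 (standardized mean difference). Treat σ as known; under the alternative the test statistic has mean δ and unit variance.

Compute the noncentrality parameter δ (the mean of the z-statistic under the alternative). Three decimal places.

δ ≈ 3.529

The noncentrality parameter scales effect size by the design's sample-size factor: δ = d·√(n/2) = 0.77 × √(42/2) = 3.5286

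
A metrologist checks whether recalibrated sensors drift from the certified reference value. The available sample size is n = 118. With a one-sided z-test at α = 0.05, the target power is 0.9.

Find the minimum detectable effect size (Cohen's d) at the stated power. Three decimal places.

d ≈ 0.269

Need Φ(δ − 1.645) = 0.9, so δ = 1.645 + 1.282 = 2.926.
δ = d·√n ⇒ d = δ/√n = 2.926/√118 = 0.2694.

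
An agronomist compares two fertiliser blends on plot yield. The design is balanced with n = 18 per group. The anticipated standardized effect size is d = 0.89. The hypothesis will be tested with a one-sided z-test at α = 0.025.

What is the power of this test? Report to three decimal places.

Power ≈ 0.761

Noncentrality parameter: δ = d·√(n/2) = 0.89 × √(18/2) = 2.6700
Critical value for a one-sided test at α = 0.025: z_α = 1.960.
Power = Φ(δ − 1.960) = Φ(0.710) = 0.7612.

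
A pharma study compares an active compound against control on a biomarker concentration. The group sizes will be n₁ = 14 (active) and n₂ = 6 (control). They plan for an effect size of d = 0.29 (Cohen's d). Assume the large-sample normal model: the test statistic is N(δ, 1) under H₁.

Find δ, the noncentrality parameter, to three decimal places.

The noncentrality parameter scales effect size by the design's sample-size factor: δ = d / √(1/n₁ + 1/n₂) = 0.29 / √(1/14 + 1/6) = 0.5943

δ ≈ 0.594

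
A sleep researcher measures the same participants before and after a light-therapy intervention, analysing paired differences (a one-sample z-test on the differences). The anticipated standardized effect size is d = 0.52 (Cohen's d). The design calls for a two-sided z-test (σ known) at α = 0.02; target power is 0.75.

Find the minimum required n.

n = 34

For power 0.75 need Φ(δ − z_{0.01}) = 0.75, so δ = z_{0.01} + z_{0.25} = 2.326 + 0.674 = 3.001.
(Ignoring the negligible lower-tail rejection probability gives the usual closed-form inversion.)
δ = d·√n ⇒ n = (δ/d)² = (3.001 / 0.52)² = 33.30.
Round up to the next whole unit.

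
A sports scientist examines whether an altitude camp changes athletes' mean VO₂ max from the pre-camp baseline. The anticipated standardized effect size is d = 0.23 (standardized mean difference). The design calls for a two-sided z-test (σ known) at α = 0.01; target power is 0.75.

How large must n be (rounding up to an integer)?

Set Φ(δ − 2.576) = 0.75; then δ − 2.576 = Φ⁻¹(0.75) = 0.674, giving δ = 3.250.
(The Φ(−δ − z_{α/2}) term is vanishingly small for δ > 0 and is dropped in the standard sample-size formula.)
δ = d·√n ⇒ n = (δ/d)² = (3.250 / 0.23)² = 199.71.
Rounding up, n = 200.

n = 200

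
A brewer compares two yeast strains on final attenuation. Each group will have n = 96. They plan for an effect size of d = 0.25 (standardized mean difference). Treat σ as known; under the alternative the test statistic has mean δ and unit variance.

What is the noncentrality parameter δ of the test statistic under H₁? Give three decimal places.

δ = d·√(n/2) = 0.25 × √(96/2) = 1.7321

δ ≈ 1.732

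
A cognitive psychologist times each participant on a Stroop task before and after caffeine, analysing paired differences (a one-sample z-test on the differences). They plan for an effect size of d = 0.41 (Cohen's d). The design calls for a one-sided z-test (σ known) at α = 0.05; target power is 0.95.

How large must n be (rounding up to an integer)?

n = 65

For power 0.95 need Φ(δ − z_{0.05}) = 0.95, so δ = z_{0.05} + z_{0.05} = 1.645 + 1.645 = 3.290.
δ = d·√n ⇒ n = (δ/d)² = (3.290 / 0.41)² = 64.38.
Rounding up, n = 65.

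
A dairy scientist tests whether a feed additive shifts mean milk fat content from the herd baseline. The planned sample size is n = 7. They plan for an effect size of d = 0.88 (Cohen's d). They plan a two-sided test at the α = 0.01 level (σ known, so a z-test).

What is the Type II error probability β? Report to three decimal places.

Noncentrality parameter: δ = d·√n = 0.88 × √7 = 2.3283
Critical value for a two-sided test at α = 0.01: z_{α/2} = 2.576.
Power = Φ(δ − 2.576) + Φ(−δ − 2.576) = Φ(-0.248) + Φ(-4.904) = 0.4022 + 0.0000 = 0.4022.
Type II error: β = 1 − power = 1 − 0.4022 = 0.5978.

β ≈ 0.598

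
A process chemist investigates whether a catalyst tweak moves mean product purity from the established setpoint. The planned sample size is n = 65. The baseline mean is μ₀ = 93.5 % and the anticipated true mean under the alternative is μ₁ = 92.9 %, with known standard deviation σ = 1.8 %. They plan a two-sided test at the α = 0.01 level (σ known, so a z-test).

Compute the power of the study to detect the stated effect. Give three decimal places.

Standardized effect: d = |μ₁ − μ₀| / σ = |92.9 − 93.5| / 1.8 = 0.3333
Noncentrality parameter: δ = d·√n = 0.3333 × √65 = 2.6874
Critical value for a two-sided test at α = 0.01: z_{α/2} = 2.576.
Power = Φ(δ − 2.576) + Φ(−δ − 2.576) = Φ(0.112) + Φ(-5.263) = 0.5444 + 0.0000 = 0.5444.

Power ≈ 0.544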